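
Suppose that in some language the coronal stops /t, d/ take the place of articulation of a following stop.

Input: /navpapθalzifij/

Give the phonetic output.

no segment meets the rule's conditions; no change.

[navpapθalzifij]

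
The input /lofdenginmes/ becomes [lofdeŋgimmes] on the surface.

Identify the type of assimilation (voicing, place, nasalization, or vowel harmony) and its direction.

place assimilation, regressive

/n/→[ŋ] /n/→[m].
Each target copies a feature from the following segment, so the direction is regressive.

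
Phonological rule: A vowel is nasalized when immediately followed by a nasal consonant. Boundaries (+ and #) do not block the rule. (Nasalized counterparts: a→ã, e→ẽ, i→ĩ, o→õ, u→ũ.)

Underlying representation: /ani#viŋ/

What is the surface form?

/a/ before nasal /n/ → [ã]
/i/ before nasal /ŋ/ → [ĩ]

[ãni#vĩŋ]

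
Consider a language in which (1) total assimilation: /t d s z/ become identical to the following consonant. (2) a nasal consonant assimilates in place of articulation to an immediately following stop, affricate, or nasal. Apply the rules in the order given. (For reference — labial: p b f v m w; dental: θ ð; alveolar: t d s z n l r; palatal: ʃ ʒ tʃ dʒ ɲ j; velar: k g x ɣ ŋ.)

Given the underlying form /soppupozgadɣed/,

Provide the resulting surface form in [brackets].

Rule 1: /z/ before /g/ → [g] (total assimilation)
Rule 1: /d/ before /ɣ/ → [ɣ] (total assimilation)
After rule 1: soppupoggaɣɣed
Rule 2: no segment meets the rule's conditions; no change.

[soppupoggaɣɣed]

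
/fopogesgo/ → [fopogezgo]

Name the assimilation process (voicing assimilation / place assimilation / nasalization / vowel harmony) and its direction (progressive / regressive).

voicing assimilation, regressive

/s/→[z].
Each target copies a feature from the following segment, so the direction is regressive.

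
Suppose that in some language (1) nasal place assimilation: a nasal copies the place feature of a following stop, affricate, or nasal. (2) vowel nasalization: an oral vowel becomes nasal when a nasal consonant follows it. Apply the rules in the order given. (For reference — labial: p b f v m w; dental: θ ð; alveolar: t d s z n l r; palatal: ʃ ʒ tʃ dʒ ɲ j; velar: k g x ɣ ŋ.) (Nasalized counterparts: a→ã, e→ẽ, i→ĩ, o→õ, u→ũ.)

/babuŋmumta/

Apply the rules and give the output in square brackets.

Rule 1: /ŋ/ before /m/ (labial) → [m]
Rule 1: /m/ before /t/ (alveolar) → [n]
After rule 1: babummunta
Rule 2: /u/ before nasal /m/ → [ũ]
Rule 2: /u/ before nasal /n/ → [ũ]

[babũmmũnta]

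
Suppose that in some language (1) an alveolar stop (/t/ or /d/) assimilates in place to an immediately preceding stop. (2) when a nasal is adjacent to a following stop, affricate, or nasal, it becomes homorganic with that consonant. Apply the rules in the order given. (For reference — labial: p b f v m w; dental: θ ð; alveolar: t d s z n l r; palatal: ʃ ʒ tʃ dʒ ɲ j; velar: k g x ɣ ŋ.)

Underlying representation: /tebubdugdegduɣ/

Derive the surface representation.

[tebubbuggegguɣ]

Rule 1: /d/ after /b/ (labial) → [b]
Rule 1: /d/ after /g/ (velar) → [g]
Rule 1: /d/ after /g/ (velar) → [g]
After rule 1: tebubbuggegguɣ
Rule 2: no segment meets the rule's conditions; no change.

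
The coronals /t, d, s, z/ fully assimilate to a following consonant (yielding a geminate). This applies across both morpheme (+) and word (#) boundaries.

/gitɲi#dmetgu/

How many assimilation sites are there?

/t/ before /ɲ/ → [ɲ] (total assimilation)
/d/ before /m/ → [m] (total assimilation)
/t/ before /g/ → [g] (total assimilation)
3 segments change.

3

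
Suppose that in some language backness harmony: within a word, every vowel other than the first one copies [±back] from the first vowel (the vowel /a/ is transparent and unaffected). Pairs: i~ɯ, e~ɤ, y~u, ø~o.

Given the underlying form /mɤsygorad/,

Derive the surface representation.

[mɤsugorad]

/y/ harmonizes with /ɤ/ ([+back]) → [u]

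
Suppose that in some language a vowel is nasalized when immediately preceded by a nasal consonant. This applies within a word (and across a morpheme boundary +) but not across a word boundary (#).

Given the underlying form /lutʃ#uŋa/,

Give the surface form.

/a/ after nasal /ŋ/ → [ã]

[lutʃ#uŋã]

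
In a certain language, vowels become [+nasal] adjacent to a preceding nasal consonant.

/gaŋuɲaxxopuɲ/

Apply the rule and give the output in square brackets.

[gaŋũɲãxxopuɲ]

/u/ after nasal /ŋ/ → [ũ]
/a/ after nasal /ɲ/ → [ã]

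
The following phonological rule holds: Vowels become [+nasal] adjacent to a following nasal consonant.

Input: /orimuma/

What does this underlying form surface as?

/i/ before nasal /m/ → [ĩ]
/u/ before nasal /m/ → [ũ]

[orĩmũma]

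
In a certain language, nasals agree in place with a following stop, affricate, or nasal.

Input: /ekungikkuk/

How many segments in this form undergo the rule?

/n/ before /g/ (velar) → [ŋ]
1 segment changes.

1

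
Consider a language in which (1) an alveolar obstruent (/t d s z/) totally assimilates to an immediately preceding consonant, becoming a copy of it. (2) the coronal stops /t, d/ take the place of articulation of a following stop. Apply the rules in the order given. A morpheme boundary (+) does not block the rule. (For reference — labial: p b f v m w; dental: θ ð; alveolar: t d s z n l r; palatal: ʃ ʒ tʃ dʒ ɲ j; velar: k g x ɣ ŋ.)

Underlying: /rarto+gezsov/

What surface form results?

[rarro+gezzov]

Rule 1: /t/ after /r/ → [r] (total assimilation)
Rule 1: /s/ after /z/ → [z] (total assimilation)
After rule 1: rarro+gezzov
Rule 2: no segment meets the rule's conditions; no change.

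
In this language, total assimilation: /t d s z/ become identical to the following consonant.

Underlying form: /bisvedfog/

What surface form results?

/s/ before /v/ → [v] (total assimilation)
/d/ before /f/ → [f] (total assimilation)

[bivveffog]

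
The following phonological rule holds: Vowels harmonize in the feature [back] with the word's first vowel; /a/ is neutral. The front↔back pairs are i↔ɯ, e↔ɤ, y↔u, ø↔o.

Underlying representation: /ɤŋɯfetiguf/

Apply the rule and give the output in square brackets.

[ɤŋɯfɤtɯguf]

/e/ harmonizes with /ɤ/ ([+back]) → [ɤ]
/i/ harmonizes with /ɤ/ ([+back]) → [ɯ]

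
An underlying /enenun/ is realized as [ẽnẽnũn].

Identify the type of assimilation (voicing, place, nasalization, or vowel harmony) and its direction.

/e/→[ẽ] /e/→[ẽ] /u/→[ũ].
Each target copies a feature from the following segment, so the direction is regressive.

nasalization, regressive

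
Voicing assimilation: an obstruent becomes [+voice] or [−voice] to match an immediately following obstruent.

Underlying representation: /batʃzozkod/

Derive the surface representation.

[badʒzoskod]

/tʃ/ before /z/ (voiced) → [dʒ]
/z/ before /k/ (voiceless) → [s]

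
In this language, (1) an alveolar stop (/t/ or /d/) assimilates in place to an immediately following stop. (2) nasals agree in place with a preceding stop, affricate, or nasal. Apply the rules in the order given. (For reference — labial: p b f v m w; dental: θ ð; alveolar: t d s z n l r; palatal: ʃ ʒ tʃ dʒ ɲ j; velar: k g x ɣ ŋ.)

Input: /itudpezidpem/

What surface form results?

[itubpezibpem]

Rule 1: /d/ before /p/ (labial) → [b]
Rule 1: /d/ before /p/ (labial) → [b]
After rule 1: itubpezibpem
Rule 2: no segment meets the rule's conditions; no change.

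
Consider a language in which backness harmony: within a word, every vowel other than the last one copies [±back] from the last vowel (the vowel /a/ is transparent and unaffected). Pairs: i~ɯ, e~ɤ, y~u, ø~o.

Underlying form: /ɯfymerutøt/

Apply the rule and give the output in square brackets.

/ɯ/ harmonizes with /ø/ ([-back]) → [i]
/u/ harmonizes with /ø/ ([-back]) → [y]

[ifymerytøt]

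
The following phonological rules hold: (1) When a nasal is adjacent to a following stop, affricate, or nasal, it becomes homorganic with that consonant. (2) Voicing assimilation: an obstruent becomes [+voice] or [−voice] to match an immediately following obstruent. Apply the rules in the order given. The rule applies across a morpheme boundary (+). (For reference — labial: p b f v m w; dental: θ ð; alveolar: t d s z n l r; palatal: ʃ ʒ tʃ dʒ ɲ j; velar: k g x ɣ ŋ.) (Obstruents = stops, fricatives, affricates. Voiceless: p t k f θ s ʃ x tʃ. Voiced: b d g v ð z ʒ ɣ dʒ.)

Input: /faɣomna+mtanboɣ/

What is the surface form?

[faɣonna+ntamboɣ]

Rule 1: /m/ before /n/ (alveolar) → [n]
Rule 1: /m/ before /t/ (alveolar) → [n]
Rule 1: /n/ before /b/ (labial) → [m]
After rule 1: faɣonna+ntamboɣ
Rule 2: no segment meets the rule's conditions; no change.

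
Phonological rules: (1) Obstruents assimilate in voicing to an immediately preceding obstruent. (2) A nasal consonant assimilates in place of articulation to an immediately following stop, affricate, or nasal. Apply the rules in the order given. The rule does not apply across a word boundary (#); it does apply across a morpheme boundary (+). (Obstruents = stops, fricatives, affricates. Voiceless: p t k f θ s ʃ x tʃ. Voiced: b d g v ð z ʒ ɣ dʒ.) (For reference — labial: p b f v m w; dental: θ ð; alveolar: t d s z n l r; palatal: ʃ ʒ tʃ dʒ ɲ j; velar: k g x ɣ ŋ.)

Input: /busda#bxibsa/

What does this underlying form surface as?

[busta#bɣibza]

Rule 1: /d/ after /s/ (voiceless) → [t]
Rule 1: /x/ after /b/ (voiced) → [ɣ]
Rule 1: /s/ after /b/ (voiced) → [z]
After rule 1: busta#bɣibza
Rule 2: no segment meets the rule's conditions; no change.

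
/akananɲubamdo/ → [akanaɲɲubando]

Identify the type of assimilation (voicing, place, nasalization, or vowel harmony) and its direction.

place assimilation, regressive

/n/→[ɲ] /m/→[n].
Each target copies a feature from the following segment, so the direction is regressive.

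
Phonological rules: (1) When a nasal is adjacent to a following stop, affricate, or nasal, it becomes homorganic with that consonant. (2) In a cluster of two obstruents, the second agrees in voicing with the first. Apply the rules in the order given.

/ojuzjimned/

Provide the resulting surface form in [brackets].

Rule 1: /m/ before /n/ (alveolar) → [n]
After rule 1: ojuzjinned
Rule 2: no segment meets the rule's conditions; no change.

[ojuzjinned]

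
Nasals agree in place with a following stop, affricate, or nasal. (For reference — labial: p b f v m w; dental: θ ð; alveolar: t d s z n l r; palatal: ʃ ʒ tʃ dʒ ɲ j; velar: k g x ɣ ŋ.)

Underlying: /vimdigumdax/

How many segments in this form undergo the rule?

2

/m/ before /d/ (alveolar) → [n]
/m/ before /d/ (alveolar) → [n]
2 segments change.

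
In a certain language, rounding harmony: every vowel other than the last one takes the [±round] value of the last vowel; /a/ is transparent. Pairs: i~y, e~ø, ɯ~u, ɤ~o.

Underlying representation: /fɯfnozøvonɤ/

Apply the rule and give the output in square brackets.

/o/ harmonizes with /ɤ/ ([-round]) → [ɤ]
/ø/ harmonizes with /ɤ/ ([-round]) → [e]
/o/ harmonizes with /ɤ/ ([-round]) → [ɤ]

[fɯfnɤzevɤnɤ]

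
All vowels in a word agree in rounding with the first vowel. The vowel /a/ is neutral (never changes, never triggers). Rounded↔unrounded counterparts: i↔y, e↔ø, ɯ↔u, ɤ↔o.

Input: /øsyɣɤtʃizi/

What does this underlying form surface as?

/ɤ/ harmonizes with /ø/ ([+round]) → [o]
/i/ harmonizes with /ø/ ([+round]) → [y]
/i/ harmonizes with /ø/ ([+round]) → [y]

[øsyɣotʃyzy]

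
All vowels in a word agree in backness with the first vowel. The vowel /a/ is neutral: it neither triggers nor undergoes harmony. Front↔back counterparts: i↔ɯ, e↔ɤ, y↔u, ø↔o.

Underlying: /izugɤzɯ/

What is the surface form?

[izygezi]

/u/ harmonizes with /i/ ([-back]) → [y]
/ɤ/ harmonizes with /i/ ([-back]) → [e]
/ɯ/ harmonizes with /i/ ([-back]) → [i]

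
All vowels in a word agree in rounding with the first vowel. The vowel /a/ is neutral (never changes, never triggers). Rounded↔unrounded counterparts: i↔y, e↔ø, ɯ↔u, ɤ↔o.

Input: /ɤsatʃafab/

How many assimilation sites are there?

0

No segment meets the rule's conditions.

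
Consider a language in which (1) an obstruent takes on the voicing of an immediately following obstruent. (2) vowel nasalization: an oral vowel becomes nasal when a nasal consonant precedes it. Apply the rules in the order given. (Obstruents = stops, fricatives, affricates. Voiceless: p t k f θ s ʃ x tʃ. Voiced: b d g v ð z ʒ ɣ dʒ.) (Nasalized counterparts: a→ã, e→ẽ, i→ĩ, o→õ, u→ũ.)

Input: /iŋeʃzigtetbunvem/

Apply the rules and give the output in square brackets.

Rule 1: /ʃ/ before /z/ (voiced) → [ʒ]
Rule 1: /g/ before /t/ (voiceless) → [k]
Rule 1: /t/ before /b/ (voiced) → [d]
After rule 1: iŋeʒziktedbunvem
Rule 2: /e/ after nasal /ŋ/ → [ẽ]

[iŋẽʒziktedbunvem]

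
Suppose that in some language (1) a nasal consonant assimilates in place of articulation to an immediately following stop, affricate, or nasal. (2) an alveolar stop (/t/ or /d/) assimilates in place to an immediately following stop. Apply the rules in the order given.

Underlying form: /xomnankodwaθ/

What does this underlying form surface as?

[xonnaŋkodwaθ]

Rule 1: /m/ before /n/ (alveolar) → [n]
Rule 1: /n/ before /k/ (velar) → [ŋ]
After rule 1: xonnaŋkodwaθ
Rule 2: no segment meets the rule's conditions; no change.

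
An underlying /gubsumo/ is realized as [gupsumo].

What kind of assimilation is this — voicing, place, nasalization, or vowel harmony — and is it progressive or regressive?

/b/→[p].
Each target copies a feature from the following segment, so the direction is regressive.

voicing assimilation, regressive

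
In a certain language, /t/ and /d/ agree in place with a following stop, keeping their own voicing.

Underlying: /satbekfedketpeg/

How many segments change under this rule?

3

/t/ before /b/ (labial) → [p]
/d/ before /k/ (velar) → [g]
/t/ before /p/ (labial) → [p]
3 segments change.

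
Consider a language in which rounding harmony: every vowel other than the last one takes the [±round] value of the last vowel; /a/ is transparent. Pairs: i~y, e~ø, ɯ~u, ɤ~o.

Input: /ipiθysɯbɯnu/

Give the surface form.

[ypyθysubunu]

/i/ harmonizes with /u/ ([+round]) → [y]
/i/ harmonizes with /u/ ([+round]) → [y]
/ɯ/ harmonizes with /u/ ([+round]) → [u]
/ɯ/ harmonizes with /u/ ([+round]) → [u]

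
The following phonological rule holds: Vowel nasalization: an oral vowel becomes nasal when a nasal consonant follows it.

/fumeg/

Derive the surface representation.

[fũmeg]

/u/ before nasal /m/ → [ũ]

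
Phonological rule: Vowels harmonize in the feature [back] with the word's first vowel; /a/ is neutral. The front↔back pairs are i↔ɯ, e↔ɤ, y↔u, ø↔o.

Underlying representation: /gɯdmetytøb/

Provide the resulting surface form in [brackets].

[gɯdmɤtutob]

/e/ harmonizes with /ɯ/ ([+back]) → [ɤ]
/y/ harmonizes with /ɯ/ ([+back]) → [u]
/ø/ harmonizes with /ɯ/ ([+back]) → [o]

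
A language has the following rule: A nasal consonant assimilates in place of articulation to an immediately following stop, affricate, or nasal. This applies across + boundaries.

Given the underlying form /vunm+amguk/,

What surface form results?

/n/ before /m/ (labial) → [m]
/m/ before /g/ (velar) → [ŋ]

[vumm+aŋguk]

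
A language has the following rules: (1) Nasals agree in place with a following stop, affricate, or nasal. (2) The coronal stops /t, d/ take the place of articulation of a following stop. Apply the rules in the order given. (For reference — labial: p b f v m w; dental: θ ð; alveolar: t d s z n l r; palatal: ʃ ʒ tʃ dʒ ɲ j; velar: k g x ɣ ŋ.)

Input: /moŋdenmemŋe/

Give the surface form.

Rule 1: /ŋ/ before /d/ (alveolar) → [n]
Rule 1: /n/ before /m/ (labial) → [m]
Rule 1: /m/ before /ŋ/ (velar) → [ŋ]
After rule 1: mondemmeŋŋe
Rule 2: no segment meets the rule's conditions; no change.

[mondemmeŋŋe]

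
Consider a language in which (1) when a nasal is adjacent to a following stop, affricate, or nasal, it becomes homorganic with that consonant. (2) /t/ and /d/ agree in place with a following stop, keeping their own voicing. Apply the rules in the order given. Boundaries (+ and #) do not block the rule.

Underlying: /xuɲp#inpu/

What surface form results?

Rule 1: /ɲ/ before /p/ (labial) → [m]
Rule 1: /n/ before /p/ (labial) → [m]
After rule 1: xump#impu
Rule 2: no segment meets the rule's conditions; no change.

[xump#impu]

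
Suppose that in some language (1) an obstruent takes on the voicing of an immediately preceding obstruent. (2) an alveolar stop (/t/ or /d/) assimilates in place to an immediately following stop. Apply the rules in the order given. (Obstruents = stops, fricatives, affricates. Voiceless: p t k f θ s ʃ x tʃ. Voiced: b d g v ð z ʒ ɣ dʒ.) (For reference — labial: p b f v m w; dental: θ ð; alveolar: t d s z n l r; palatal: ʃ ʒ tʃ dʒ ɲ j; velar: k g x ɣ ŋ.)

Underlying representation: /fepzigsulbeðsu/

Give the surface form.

[fepsigzulbeðzu]

Rule 1: /z/ after /p/ (voiceless) → [s]
Rule 1: /s/ after /g/ (voiced) → [z]
Rule 1: /s/ after /ð/ (voiced) → [z]
After rule 1: fepsigzulbeðzu
Rule 2: no segment meets the rule's conditions; no change.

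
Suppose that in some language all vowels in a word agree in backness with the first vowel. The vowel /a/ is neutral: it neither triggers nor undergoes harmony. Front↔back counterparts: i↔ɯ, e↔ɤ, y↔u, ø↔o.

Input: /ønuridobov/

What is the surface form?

[ønyridøbøv]

/u/ harmonizes with /ø/ ([-back]) → [y]
/o/ harmonizes with /ø/ ([-back]) → [ø]
/o/ harmonizes with /ø/ ([-back]) → [ø]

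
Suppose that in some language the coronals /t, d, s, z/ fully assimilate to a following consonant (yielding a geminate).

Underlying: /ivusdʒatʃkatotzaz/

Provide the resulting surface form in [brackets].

[ivudʒdʒatʃkatozzaz]

/s/ before /dʒ/ → [dʒ] (total assimilation)
/t/ before /z/ → [z] (total assimilation)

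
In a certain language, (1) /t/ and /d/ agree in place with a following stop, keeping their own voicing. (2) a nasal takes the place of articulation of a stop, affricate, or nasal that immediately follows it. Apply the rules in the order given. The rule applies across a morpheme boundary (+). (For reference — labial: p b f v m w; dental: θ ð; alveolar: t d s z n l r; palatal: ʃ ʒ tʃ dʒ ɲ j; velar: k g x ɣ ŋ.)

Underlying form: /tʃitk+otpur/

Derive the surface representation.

[tʃikk+oppur]

Rule 1: /t/ before /k/ (velar) → [k]
Rule 1: /t/ before /p/ (labial) → [p]
After rule 1: tʃikk+oppur
Rule 2: no segment meets the rule's conditions; no change.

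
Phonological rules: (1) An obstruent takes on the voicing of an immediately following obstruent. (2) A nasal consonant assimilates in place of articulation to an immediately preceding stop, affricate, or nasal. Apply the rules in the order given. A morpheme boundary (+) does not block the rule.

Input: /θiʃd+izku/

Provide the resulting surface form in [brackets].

[θiʒd+isku]

Rule 1: /ʃ/ before /d/ (voiced) → [ʒ]
Rule 1: /z/ before /k/ (voiceless) → [s]
After rule 1: θiʒd+isku
Rule 2: no segment meets the rule's conditions; no change.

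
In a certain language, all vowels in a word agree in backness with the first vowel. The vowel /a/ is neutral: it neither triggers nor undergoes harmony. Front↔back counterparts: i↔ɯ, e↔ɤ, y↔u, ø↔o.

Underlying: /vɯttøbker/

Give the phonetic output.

/ø/ harmonizes with /ɯ/ ([+back]) → [o]
/e/ harmonizes with /ɯ/ ([+back]) → [ɤ]

[vɯttobkɤr]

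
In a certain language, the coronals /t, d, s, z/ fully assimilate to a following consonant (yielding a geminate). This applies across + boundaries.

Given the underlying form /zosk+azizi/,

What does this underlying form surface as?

/s/ before /k/ → [k] (total assimilation)

[zokk+azizi]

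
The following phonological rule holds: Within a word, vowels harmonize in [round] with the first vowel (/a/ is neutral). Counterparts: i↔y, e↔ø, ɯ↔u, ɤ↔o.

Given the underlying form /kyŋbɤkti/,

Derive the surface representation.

/ɤ/ harmonizes with /y/ ([+round]) → [o]
/i/ harmonizes with /y/ ([+round]) → [y]

[kyŋbokty]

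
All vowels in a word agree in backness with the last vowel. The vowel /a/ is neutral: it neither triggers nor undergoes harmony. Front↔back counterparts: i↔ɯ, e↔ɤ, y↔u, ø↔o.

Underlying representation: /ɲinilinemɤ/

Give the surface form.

[ɲɯnɯlɯnɤmɤ]

/i/ harmonizes with /ɤ/ ([+back]) → [ɯ]
/i/ harmonizes with /ɤ/ ([+back]) → [ɯ]
/i/ harmonizes with /ɤ/ ([+back]) → [ɯ]
/e/ harmonizes with /ɤ/ ([+back]) → [ɤ]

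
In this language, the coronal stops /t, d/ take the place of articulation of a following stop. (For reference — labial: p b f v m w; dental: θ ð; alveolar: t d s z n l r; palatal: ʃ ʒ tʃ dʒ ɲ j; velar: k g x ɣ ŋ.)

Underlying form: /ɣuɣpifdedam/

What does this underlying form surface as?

no segment meets the rule's conditions; no change.

[ɣuɣpifdedam]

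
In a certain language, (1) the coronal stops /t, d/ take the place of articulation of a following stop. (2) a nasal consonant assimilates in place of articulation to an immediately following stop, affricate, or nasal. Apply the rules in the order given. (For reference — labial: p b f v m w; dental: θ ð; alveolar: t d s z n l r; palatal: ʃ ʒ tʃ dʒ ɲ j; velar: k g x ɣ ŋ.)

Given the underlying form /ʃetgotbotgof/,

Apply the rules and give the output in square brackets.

Rule 1: /t/ before /g/ (velar) → [k]
Rule 1: /t/ before /b/ (labial) → [p]
Rule 1: /t/ before /g/ (velar) → [k]
After rule 1: ʃekgopbokgof
Rule 2: no segment meets the rule's conditions; no change.

[ʃekgopbokgof]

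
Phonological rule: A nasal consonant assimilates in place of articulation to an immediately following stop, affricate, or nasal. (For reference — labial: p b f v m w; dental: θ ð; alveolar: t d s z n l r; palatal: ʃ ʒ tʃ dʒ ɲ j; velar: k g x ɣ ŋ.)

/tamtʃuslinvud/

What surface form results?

/m/ before /tʃ/ (palatal) → [ɲ]

[taɲtʃuslinvud]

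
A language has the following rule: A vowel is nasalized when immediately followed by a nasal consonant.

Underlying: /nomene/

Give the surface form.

[nõmẽne]

/o/ before nasal /m/ → [õ]
/e/ before nasal /n/ → [ẽ]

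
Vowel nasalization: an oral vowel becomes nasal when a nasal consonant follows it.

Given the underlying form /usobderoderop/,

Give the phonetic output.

no segment meets the rule's conditions; no change.

[usobderoderop]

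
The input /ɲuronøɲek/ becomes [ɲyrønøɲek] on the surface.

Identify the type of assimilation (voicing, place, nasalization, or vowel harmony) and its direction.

/u/→[y] /o/→[ø].
Vowels agree with the last vowel, so the harmony is regressive.

vowel harmony, regressive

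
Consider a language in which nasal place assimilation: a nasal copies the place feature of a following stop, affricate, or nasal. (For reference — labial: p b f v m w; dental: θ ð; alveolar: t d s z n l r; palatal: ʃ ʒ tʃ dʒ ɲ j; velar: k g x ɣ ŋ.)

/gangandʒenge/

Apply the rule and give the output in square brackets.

[gaŋgaɲdʒeŋge]

/n/ before /g/ (velar) → [ŋ]
/n/ before /dʒ/ (palatal) → [ɲ]
/n/ before /g/ (velar) → [ŋ]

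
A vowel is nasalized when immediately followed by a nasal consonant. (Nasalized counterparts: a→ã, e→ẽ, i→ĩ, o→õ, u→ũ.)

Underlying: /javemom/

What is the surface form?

/e/ before nasal /m/ → [ẽ]
/o/ before nasal /m/ → [õ]

[javẽmõm]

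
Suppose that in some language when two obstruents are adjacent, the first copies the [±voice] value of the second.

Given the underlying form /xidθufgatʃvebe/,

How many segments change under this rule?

3

/d/ before /θ/ (voiceless) → [t]
/f/ before /g/ (voiced) → [v]
/tʃ/ before /v/ (voiced) → [dʒ]
3 segments change.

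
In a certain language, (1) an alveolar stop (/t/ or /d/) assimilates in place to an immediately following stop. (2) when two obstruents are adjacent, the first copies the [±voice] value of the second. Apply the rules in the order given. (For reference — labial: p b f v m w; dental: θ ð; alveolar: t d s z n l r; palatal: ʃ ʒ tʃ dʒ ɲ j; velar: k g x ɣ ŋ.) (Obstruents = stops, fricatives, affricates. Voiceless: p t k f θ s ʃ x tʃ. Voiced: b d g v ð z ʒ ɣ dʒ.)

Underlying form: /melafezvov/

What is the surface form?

Rule 1: no segment meets the rule's conditions; no change.
After rule 1: melafezvov
Rule 2: no segment meets the rule's conditions; no change.

[melafezvov]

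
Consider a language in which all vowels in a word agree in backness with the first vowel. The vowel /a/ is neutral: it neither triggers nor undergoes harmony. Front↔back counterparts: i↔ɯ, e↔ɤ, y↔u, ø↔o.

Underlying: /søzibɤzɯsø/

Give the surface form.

[søzibezisø]

/ɤ/ harmonizes with /ø/ ([-back]) → [e]
/ɯ/ harmonizes with /ø/ ([-back]) → [i]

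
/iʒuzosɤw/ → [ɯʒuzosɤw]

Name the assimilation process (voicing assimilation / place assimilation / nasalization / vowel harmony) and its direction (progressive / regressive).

/i/→[ɯ].
Vowels agree with the last vowel, so the harmony is regressive.

vowel harmony, regressive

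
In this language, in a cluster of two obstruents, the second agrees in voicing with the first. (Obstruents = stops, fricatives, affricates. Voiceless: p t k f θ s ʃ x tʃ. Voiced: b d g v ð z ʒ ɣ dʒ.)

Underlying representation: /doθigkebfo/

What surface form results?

/k/ after /g/ (voiced) → [g]
/f/ after /b/ (voiced) → [v]

[doθiggebvo]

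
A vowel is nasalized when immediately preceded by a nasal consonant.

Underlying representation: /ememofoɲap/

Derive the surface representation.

[emẽmõfoɲãp]

/e/ after nasal /m/ → [ẽ]
/o/ after nasal /m/ → [õ]
/a/ after nasal /ɲ/ → [ã]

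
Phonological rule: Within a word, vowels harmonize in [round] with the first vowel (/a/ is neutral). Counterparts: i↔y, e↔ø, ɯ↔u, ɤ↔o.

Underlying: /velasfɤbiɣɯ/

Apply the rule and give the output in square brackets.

no segment meets the rule's conditions; no change.

[velasfɤbiɣɯ]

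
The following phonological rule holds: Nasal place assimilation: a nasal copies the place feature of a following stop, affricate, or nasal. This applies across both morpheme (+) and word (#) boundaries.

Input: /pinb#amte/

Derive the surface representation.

[pimb#ante]

/n/ before /b/ (labial) → [m]
/m/ before /t/ (alveolar) → [n]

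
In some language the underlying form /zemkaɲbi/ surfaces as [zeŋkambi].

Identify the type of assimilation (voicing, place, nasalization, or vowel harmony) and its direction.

place assimilation, regressive

/m/→[ŋ] /ɲ/→[m].
Each target copies a feature from the following segment, so the direction is regressive.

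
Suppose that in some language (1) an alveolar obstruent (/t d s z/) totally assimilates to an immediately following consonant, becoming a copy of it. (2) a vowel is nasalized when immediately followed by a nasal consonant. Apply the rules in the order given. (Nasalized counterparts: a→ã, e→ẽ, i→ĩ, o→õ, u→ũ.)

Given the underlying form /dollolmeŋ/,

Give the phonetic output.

[dollolmẽŋ]

Rule 1: no segment meets the rule's conditions; no change.
After rule 1: dollolmeŋ
Rule 2: /e/ before nasal /ŋ/ → [ẽ]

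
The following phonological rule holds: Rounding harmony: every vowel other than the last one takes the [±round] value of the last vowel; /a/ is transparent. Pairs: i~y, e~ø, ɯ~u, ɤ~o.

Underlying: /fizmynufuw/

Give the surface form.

/i/ harmonizes with /u/ ([+round]) → [y]

[fyzmynufuw]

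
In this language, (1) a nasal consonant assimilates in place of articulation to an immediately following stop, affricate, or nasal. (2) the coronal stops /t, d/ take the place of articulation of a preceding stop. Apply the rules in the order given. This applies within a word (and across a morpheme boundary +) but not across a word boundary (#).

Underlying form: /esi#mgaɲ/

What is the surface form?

[esi#ŋgaɲ]

Rule 1: /m/ before /g/ (velar) → [ŋ]
After rule 1: esi#ŋgaɲ
Rule 2: no segment meets the rule's conditions; no change.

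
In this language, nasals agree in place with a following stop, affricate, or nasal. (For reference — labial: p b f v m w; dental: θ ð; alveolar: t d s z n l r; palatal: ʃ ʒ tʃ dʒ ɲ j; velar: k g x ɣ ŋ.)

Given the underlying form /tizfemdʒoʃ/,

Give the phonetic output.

/m/ before /dʒ/ (palatal) → [ɲ]

[tizfeɲdʒoʃ]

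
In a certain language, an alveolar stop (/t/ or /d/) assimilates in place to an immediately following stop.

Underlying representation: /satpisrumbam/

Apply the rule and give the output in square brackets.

/t/ before /p/ (labial) → [p]

[sappisrumbam]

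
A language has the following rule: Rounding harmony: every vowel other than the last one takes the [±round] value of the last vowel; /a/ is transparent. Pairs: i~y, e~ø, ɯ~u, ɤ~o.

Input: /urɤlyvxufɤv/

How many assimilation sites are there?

/u/ harmonizes with /ɤ/ ([-round]) → [ɯ]
/y/ harmonizes with /ɤ/ ([-round]) → [i]
/u/ harmonizes with /ɤ/ ([-round]) → [ɯ]
3 segments change.

3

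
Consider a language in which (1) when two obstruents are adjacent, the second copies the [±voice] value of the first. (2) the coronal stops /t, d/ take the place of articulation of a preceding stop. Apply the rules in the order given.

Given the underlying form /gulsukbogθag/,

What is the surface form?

Rule 1: /b/ after /k/ (voiceless) → [p]
Rule 1: /θ/ after /g/ (voiced) → [ð]
After rule 1: gulsukpogðag
Rule 2: no segment meets the rule's conditions; no change.

[gulsukpogðag]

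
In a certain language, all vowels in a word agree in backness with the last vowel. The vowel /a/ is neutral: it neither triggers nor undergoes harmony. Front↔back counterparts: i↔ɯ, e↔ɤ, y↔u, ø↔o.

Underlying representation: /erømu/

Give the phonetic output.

/e/ harmonizes with /u/ ([+back]) → [ɤ]
/ø/ harmonizes with /u/ ([+back]) → [o]

[ɤromu]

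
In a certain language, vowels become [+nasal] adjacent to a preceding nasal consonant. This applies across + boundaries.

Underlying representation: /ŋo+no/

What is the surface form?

[ŋõ+nõ]

/o/ after nasal /ŋ/ → [õ]
/o/ after nasal /n/ → [õ]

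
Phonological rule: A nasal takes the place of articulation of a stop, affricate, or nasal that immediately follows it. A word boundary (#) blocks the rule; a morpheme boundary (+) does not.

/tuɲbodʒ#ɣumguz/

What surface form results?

/ɲ/ before /b/ (labial) → [m]
/m/ before /g/ (velar) → [ŋ]

[tumbodʒ#ɣuŋguz]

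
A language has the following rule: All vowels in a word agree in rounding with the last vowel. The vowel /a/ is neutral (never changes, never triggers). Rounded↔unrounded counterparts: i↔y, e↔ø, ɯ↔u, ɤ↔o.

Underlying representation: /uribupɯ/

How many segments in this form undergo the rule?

/u/ harmonizes with /ɯ/ ([-round]) → [ɯ]
/u/ harmonizes with /ɯ/ ([-round]) → [ɯ]
2 segments change.

2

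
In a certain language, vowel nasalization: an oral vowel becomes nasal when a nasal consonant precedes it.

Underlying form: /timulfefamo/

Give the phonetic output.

[timũlfefamõ]

/u/ after nasal /m/ → [ũ]
/o/ after nasal /m/ → [õ]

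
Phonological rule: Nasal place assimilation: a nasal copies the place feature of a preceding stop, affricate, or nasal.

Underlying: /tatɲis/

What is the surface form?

/ɲ/ after /t/ (alveolar) → [n]

[tatnis]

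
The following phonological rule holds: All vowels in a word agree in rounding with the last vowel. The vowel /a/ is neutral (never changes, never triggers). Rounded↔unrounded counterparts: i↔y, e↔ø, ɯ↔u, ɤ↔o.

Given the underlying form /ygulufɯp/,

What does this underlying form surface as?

/y/ harmonizes with /ɯ/ ([-round]) → [i]
/u/ harmonizes with /ɯ/ ([-round]) → [ɯ]
/u/ harmonizes with /ɯ/ ([-round]) → [ɯ]

[igɯlɯfɯp]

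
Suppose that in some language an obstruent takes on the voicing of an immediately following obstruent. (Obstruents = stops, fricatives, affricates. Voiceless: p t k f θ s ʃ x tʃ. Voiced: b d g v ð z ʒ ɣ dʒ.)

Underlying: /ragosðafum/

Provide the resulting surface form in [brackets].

[ragozðafum]

/s/ before /ð/ (voiced) → [z]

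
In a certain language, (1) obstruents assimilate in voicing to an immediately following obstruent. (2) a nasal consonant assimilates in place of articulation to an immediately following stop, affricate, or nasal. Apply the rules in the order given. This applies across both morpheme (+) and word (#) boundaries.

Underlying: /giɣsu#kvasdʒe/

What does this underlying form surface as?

[gixsu#gvazdʒe]

Rule 1: /ɣ/ before /s/ (voiceless) → [x]
Rule 1: /k/ before /v/ (voiced) → [g]
Rule 1: /s/ before /dʒ/ (voiced) → [z]
After rule 1: gixsu#gvazdʒe
Rule 2: no segment meets the rule's conditions; no change.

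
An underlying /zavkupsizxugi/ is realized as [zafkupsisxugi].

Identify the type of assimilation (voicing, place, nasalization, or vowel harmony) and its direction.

voicing assimilation, regressive

/v/→[f] /z/→[s].
Each target copies a feature from the following segment, so the direction is regressive.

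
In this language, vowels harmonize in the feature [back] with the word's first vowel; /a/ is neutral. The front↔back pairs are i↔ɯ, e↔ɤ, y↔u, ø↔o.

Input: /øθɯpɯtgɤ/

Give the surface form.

/ɯ/ harmonizes with /ø/ ([-back]) → [i]
/ɯ/ harmonizes with /ø/ ([-back]) → [i]
/ɤ/ harmonizes with /ø/ ([-back]) → [e]

[øθipitge]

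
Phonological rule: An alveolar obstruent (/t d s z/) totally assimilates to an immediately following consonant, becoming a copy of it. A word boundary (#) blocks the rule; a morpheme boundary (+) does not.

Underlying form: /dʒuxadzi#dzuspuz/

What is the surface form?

/d/ before /z/ → [z] (total assimilation)
/d/ before /z/ → [z] (total assimilation)
/s/ before /p/ → [p] (total assimilation)

[dʒuxazzi#zzuppuz]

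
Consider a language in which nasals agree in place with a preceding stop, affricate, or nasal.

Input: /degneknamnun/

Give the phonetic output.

/n/ after /g/ (velar) → [ŋ]
/n/ after /k/ (velar) → [ŋ]
/n/ after /m/ (labial) → [m]

[degŋekŋammun]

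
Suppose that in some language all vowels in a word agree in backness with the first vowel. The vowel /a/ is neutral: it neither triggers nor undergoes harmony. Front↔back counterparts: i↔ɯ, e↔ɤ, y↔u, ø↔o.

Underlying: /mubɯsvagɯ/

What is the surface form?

no segment meets the rule's conditions; no change.

[mubɯsvagɯ]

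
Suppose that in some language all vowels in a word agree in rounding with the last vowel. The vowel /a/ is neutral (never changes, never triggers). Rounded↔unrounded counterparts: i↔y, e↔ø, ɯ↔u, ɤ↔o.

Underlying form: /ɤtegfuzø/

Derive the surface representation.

/ɤ/ harmonizes with /ø/ ([+round]) → [o]
/e/ harmonizes with /ø/ ([+round]) → [ø]

[otøgfuzø]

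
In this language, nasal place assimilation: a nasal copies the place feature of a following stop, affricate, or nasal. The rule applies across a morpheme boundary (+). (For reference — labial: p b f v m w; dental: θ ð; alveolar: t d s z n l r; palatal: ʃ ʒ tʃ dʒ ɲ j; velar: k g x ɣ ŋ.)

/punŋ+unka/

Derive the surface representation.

/n/ before /ŋ/ (velar) → [ŋ]
/n/ before /k/ (velar) → [ŋ]

[puŋŋ+uŋka]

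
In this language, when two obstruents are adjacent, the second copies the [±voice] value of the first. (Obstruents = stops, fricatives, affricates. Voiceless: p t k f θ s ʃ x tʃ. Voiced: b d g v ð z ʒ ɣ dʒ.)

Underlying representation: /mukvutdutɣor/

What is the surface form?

[mukfuttutxor]

/v/ after /k/ (voiceless) → [f]
/d/ after /t/ (voiceless) → [t]
/ɣ/ after /t/ (voiceless) → [x]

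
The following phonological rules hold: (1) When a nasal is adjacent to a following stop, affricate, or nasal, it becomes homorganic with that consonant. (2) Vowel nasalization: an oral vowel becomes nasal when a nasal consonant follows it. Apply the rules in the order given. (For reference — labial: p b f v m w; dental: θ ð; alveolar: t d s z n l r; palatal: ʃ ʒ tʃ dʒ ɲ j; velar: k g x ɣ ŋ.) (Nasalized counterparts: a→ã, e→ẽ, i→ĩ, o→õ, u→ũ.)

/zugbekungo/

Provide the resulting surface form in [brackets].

[zugbekũŋgo]

Rule 1: /n/ before /g/ (velar) → [ŋ]
After rule 1: zugbekuŋgo
Rule 2: /u/ before nasal /ŋ/ → [ũ]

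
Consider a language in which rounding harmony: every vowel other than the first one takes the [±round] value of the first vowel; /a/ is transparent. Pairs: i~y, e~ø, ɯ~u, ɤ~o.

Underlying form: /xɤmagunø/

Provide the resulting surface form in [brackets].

/u/ harmonizes with /ɤ/ ([-round]) → [ɯ]
/ø/ harmonizes with /ɤ/ ([-round]) → [e]

[xɤmagɯne]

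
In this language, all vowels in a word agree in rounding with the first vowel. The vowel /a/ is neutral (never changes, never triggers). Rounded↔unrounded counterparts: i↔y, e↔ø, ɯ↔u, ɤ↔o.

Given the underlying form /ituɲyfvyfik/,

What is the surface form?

/u/ harmonizes with /i/ ([-round]) → [ɯ]
/y/ harmonizes with /i/ ([-round]) → [i]
/y/ harmonizes with /i/ ([-round]) → [i]

[itɯɲifvifik]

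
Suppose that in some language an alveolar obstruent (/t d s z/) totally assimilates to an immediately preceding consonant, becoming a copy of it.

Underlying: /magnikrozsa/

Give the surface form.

/s/ after /z/ → [z] (total assimilation)

[magnikrozza]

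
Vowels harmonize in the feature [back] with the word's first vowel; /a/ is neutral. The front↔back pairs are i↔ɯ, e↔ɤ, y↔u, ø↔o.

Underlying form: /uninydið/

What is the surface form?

[unɯnudɯð]

/i/ harmonizes with /u/ ([+back]) → [ɯ]
/y/ harmonizes with /u/ ([+back]) → [u]
/i/ harmonizes with /u/ ([+back]) → [ɯ]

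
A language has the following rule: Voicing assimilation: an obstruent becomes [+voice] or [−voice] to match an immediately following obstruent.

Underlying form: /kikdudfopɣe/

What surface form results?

[kigdutfobɣe]

/k/ before /d/ (voiced) → [g]
/d/ before /f/ (voiceless) → [t]
/p/ before /ɣ/ (voiced) → [b]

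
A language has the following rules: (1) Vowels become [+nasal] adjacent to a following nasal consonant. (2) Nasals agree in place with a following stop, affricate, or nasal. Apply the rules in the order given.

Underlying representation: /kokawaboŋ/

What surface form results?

Rule 1: /o/ before nasal /ŋ/ → [õ]
After rule 1: kokawabõŋ
Rule 2: no segment meets the rule's conditions; no change.

[kokawabõŋ]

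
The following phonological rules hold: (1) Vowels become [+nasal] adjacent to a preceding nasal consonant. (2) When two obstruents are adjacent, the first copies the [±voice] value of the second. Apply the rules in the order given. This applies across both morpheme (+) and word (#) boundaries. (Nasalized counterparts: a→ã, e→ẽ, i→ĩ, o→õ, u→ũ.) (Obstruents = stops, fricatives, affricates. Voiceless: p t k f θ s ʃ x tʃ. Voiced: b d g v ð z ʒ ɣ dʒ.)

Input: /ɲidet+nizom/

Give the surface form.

Rule 1: /i/ after nasal /ɲ/ → [ĩ]
Rule 1: /i/ after nasal /n/ → [ĩ]
After rule 1: ɲĩdet+nĩzom
Rule 2: no segment meets the rule's conditions; no change.

[ɲĩdet+nĩzom]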